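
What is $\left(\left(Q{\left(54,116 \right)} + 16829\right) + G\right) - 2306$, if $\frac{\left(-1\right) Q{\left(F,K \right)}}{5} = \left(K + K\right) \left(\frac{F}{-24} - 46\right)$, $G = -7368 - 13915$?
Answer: $49210$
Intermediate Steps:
$G = -21283$ ($G = -7368 - 13915 = -21283$)
$Q{\left(F,K \right)} = - 10 K \left(-46 - \frac{F}{24}\right)$ ($Q{\left(F,K \right)} = - 5 \left(K + K\right) \left(\frac{F}{-24} - 46\right) = - 5 \cdot 2 K \left(F \left(- \frac{1}{24}\right) - 46\right) = - 5 \cdot 2 K \left(- \frac{F}{24} - 46\right) = - 5 \cdot 2 K \left(-46 - \frac{F}{24}\right) = - 10 K \left(-46 - \frac{F}{24}\right)$)
$\left(\left(Q{\left(54,116 \right)} + 16829\right) + G\right) - 2306 = \left(\left(\frac{5}{12} \cdot 116 \left(1104 + 54\right) + 16829\right) - 21283\right) - 2306 = \left(\left(\frac{5}{12} \cdot 116 \cdot 1158 + 16829\right) - 21283\right) - 2306 = \left(\left(55970 + 16829\right) - 21283\right) - 2306 = \left(72799 - 21283\right) - 2306 = 51516 - 2306 = 49210$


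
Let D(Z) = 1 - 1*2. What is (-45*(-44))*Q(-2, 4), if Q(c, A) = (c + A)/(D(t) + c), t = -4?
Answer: -1320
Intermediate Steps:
D(Z) = -1 (D(Z) = 1 - 2 = -1)
Q(c, A) = (A + c)/(-1 + c) (Q(c, A) = (c + A)/(-1 + c) = (A + c)/(-1 + c))
(-45*(-44))*Q(-2, 4) = (-45*(-44))*((4 - 2)/(-1 - 2)) = 1980*(2/(-3)) = 1980*(-⅓*2) = 1980*(-⅔) = -1320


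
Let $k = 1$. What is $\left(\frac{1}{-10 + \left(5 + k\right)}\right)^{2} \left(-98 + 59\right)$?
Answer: $- \frac{39}{16} \approx -2.4375$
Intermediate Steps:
$\left(\frac{1}{-10 + \left(5 + k\right)}\right)^{2} \left(-98 + 59\right) = \left(\frac{1}{-10 + \left(5 + 1\right)}\right)^{2} \left(-98 + 59\right) = \left(\frac{1}{-10 + 6}\right)^{2} \left(-39\right) = \left(\frac{1}{-4}\right)^{2} \left(-39\right) = \left(- \frac{1}{4}\right)^{2} \left(-39\right) = \frac{1}{16} \left(-39\right) = - \frac{39}{16}$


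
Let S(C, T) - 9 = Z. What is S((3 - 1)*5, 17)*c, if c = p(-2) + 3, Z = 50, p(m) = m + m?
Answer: -59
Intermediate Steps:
p(m) = 2*m
S(C, T) = 59 (S(C, T) = 9 + 50 = 59)
c = -1 (c = 2*(-2) + 3 = -4 + 3 = -1)
S((3 - 1)*5, 17)*c = 59*(-1) = -59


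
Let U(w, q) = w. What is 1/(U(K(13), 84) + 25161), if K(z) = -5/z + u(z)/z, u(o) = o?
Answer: 13/327101 ≈ 3.9743e-5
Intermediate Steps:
K(z) = 1 - 5/z (K(z) = -5/z + z/z = -5/z + 1 = 1 - 5/z)
1/(U(K(13), 84) + 25161) = 1/((-5 + 13)/13 + 25161) = 1/((1/13)*8 + 25161) = 1/(8/13 + 25161) = 1/(327101/13) = 13/327101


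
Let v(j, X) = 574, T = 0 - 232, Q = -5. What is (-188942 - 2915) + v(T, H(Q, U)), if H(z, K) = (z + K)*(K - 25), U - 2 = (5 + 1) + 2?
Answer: -191283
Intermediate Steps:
U = 10 (U = 2 + ((5 + 1) + 2) = 2 + (6 + 2) = 2 + 8 = 10)
H(z, K) = (-25 + K)*(K + z) (H(z, K) = (K + z)*(-25 + K) = (-25 + K)*(K + z))
T = -232
(-188942 - 2915) + v(T, H(Q, U)) = (-188942 - 2915) + 574 = -191857 + 574 = -191283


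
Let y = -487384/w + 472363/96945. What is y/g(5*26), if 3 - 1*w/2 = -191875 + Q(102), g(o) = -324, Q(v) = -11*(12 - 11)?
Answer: -971254243/87351710580 ≈ -0.011119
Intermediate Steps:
Q(v) = -11 (Q(v) = -11*1 = -11)
w = 383778 (w = 6 - 2*(-191875 - 11) = 6 - 2*(-191886) = 6 + 383772 = 383778)
y = 971254243/269604045 (y = -487384/383778 + 472363/96945 = -487384*1/383778 + 472363*(1/96945) = -243692/191889 + 472363/96945 = 971254243/269604045 ≈ 3.6025)
y/g(5*26) = (971254243/269604045)/(-324) = (971254243/269604045)*(-1/324) = -971254243/87351710580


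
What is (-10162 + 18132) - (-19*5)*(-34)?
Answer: 4740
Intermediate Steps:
(-10162 + 18132) - (-19*5)*(-34) = 7970 - (-95)*(-34) = 7970 - 1*3230 = 7970 - 3230 = 4740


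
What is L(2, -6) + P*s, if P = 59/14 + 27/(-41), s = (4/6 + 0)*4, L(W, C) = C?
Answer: 2998/861 ≈ 3.4820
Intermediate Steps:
s = 8/3 (s = (4*(⅙) + 0)*4 = (⅔ + 0)*4 = (⅔)*4 = 8/3 ≈ 2.6667)
P = 2041/574 (P = 59*(1/14) + 27*(-1/41) = 59/14 - 27/41 = 2041/574 ≈ 3.5557)
L(2, -6) + P*s = -6 + (2041/574)*(8/3) = -6 + 8164/861 = 2998/861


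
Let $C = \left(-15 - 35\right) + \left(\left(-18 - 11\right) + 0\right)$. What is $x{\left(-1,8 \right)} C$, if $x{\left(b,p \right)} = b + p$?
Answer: $-553$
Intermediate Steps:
$C = -79$ ($C = -50 + \left(-29 + 0\right) = -50 - 29 = -79$)
$x{\left(-1,8 \right)} C = \left(-1 + 8\right) \left(-79\right) = 7 \left(-79\right) = -553$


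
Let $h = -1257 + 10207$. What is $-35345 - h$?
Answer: $-44295$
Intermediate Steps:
$h = 8950$
$-35345 - h = -35345 - 8950 = -44295$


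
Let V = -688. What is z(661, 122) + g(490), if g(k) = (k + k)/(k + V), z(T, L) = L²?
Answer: 1473026/99 ≈ 14879.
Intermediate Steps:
g(k) = 2*k/(-688 + k) (g(k) = (k + k)/(k - 688) = (2*k)/(-688 + k) = 2*k/(-688 + k))
z(661, 122) + g(490) = 122² + 2*490/(-688 + 490) = 14884 + 2*490/(-198) = 14884 + 2*490*(-1/198) = 14884 - 490/99 = 1473026/99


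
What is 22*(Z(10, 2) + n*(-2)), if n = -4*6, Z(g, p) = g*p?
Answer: 1496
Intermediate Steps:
n = -24
22*(Z(10, 2) + n*(-2)) = 22*(10*2 - 24*(-2)) = 22*(20 + 48) = 22*68 = 1496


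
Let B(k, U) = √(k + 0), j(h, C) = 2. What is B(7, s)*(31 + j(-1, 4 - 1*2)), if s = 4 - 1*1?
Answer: 33*√7 ≈ 87.310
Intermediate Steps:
s = 3 (s = 4 - 1 = 3)
B(k, U) = √k
B(7, s)*(31 + j(-1, 4 - 1*2)) = √7*(31 + 2) = √7*33 = 33*√7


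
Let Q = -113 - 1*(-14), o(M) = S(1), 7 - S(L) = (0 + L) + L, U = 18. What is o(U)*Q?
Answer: -495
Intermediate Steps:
S(L) = 7 - 2*L (S(L) = 7 - ((0 + L) + L) = 7 - (L + L) = 7 - 2*L)
o(M) = 5 (o(M) = 7 - 2*1 = 7 - 2 = 5)
Q = -99 (Q = -113 + 14 = -99)
o(U)*Q = 5*(-99) = -495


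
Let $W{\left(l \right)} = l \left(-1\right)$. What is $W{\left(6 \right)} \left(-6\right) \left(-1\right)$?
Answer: $-36$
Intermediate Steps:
$W{\left(l \right)} = - l$
$W{\left(6 \right)} \left(-6\right) \left(-1\right) = \left(-1\right) 6 \left(-6\right) \left(-1\right) = \left(-6\right) \left(-6\right) \left(-1\right) = 36 \left(-1\right) = -36$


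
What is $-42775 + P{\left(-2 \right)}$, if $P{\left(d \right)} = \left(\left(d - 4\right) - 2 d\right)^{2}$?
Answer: $-42771$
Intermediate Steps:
$P{\left(d \right)} = \left(-4 - d\right)^{2}$ ($P{\left(d \right)} = \left(\left(d - 4\right) - 2 d\right)^{2} = \left(\left(-4 + d\right) - 2 d\right)^{2} = \left(-4 - d\right)^{2}$)
$-42775 + P{\left(-2 \right)} = -42775 + \left(4 - 2\right)^{2} = -42775 + 2^{2} = -42775 + 4 = -42771$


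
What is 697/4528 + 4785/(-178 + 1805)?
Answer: 22800499/7367056 ≈ 3.0949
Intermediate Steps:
697/4528 + 4785/(-178 + 1805) = 697*(1/4528) + 4785/1627 = 697/4528 + 4785*(1/1627) = 697/4528 + 4785/1627 = 22800499/7367056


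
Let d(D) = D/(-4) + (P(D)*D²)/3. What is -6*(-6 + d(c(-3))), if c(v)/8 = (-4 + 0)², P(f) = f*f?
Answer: -536870684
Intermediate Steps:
P(f) = f²
c(v) = 128 (c(v) = 8*(-4 + 0)² = 8*(-4)² = 8*16 = 128)
d(D) = -D/4 + D⁴/3 (d(D) = D/(-4) + (D²*D²)/3 = D*(-¼) + D⁴*(⅓) = -D/4 + D⁴/3)
-6*(-6 + d(c(-3))) = -6*(-6 + (-¼*128 + (⅓)*128⁴)) = -6*(-6 + (-32 + (⅓)*268435456)) = -6*(-6 + (-32 + 268435456/3)) = -6*(-6 + 268435360/3) = -6*268435342/3 = -536870684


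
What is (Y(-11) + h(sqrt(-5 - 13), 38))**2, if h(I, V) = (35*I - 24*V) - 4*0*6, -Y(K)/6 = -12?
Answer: 683550 - 176400*I*sqrt(2) ≈ 6.8355e+5 - 2.4947e+5*I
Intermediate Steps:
Y(K) = 72 (Y(K) = -6*(-12) = 72)
h(I, V) = -24*V + 35*I (h(I, V) = (-24*V + 35*I) + 0*6 = (-24*V + 35*I) + 0 = -24*V + 35*I)
(Y(-11) + h(sqrt(-5 - 13), 38))**2 = (72 + (-24*38 + 35*sqrt(-5 - 13)))**2 = (72 + (-912 + 35*sqrt(-18)))**2 = (72 + (-912 + 35*(3*I*sqrt(2))))**2 = (72 + (-912 + 105*I*sqrt(2)))**2 = (-840 + 105*I*sqrt(2))**2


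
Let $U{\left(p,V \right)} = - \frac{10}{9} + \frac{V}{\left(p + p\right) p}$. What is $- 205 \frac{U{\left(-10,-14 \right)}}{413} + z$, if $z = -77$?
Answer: $- \frac{5680597}{74340} \approx -76.414$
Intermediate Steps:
$U{\left(p,V \right)} = - \frac{10}{9} + \frac{V}{2 p^{2}}$ ($U{\left(p,V \right)} = \left(-10\right) \frac{1}{9} + \frac{V}{2 p p} = - \frac{10}{9} + \frac{V}{2 p^{2}}$)
$- 205 \frac{U{\left(-10,-14 \right)}}{413} + z = - 205 \frac{- \frac{10}{9} + \frac{1}{2} \left(-14\right) \frac{1}{100}}{413} - 77 = - 205 \left(- \frac{10}{9} + \frac{1}{2} \left(-14\right) \frac{1}{100}\right) \frac{1}{413} - 77 = - 205 \left(- \frac{10}{9} - \frac{7}{100}\right) \frac{1}{413} - 77 = - 205 \left(\left(- \frac{1063}{900}\right) \frac{1}{413}\right) - 77 = \left(-205\right) \left(- \frac{1063}{371700}\right) - 77 = \frac{43583}{74340} - 77 = - \frac{5680597}{74340}$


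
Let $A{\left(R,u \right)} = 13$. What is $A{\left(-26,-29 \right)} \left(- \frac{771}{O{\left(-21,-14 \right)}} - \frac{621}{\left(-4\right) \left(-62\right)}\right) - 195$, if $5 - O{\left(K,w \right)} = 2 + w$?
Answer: $- \frac{3445065}{4216} \approx -817.14$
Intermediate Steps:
$O{\left(K,w \right)} = 3 - w$ ($O{\left(K,w \right)} = 5 - \left(2 + w\right) = 3 - w$)
$A{\left(-26,-29 \right)} \left(- \frac{771}{O{\left(-21,-14 \right)}} - \frac{621}{\left(-4\right) \left(-62\right)}\right) - 195 = 13 \left(- \frac{771}{3 - -14} - \frac{621}{\left(-4\right) \left(-62\right)}\right) - 195 = 13 \left(- \frac{771}{3 + 14} - \frac{621}{248}\right) - 195 = 13 \left(- \frac{771}{17} - \frac{621}{248}\right) - 195 = 13 \left(- \frac{201765}{4216}\right) - 195 = - \frac{2622945}{4216} - 195 = - \frac{3445065}{4216}$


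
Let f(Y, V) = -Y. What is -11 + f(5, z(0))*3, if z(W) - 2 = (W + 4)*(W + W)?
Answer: -26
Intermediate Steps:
z(W) = 2 + 2*W*(4 + W) (z(W) = 2 + (W + 4)*(W + W) = 2 + (4 + W)*(2*W) = 2 + 2*W*(4 + W))
-11 + f(5, z(0))*3 = -11 - 1*5*3 = -11 - 5*3 = -11 - 15 = -26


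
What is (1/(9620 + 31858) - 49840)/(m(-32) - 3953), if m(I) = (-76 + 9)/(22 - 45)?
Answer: 47547060937/3768359256 ≈ 12.617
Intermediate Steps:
m(I) = 67/23 (m(I) = -67/(-23) = -67*(-1/23) = 67/23)
(1/(9620 + 31858) - 49840)/(m(-32) - 3953) = (1/(9620 + 31858) - 49840)/(67/23 - 3953) = (1/41478 - 49840)/(-90852/23) = (1/41478 - 49840)*(-23/90852) = -2067263519/41478*(-23/90852) = 47547060937/3768359256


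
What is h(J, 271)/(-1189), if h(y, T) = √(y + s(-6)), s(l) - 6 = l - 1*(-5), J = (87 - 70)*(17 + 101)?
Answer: -√2011/1189 ≈ -0.037716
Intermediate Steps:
J = 2006 (J = 17*118 = 2006)
s(l) = 11 + l (s(l) = 6 + (l - 1*(-5)) = 6 + (l + 5) = 6 + (5 + l) = 11 + l)
h(y, T) = √(5 + y) (h(y, T) = √(y + (11 - 6)) = √(y + 5) = √(5 + y))
h(J, 271)/(-1189) = √(5 + 2006)/(-1189) = √2011*(-1/1189) = -√2011/1189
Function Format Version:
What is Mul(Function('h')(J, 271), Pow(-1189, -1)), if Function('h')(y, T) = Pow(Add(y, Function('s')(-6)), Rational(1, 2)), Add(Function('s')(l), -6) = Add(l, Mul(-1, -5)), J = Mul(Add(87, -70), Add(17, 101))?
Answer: Mul(Rational(-1, 1189), Pow(2011, Rational(1, 2))) ≈ -0.037716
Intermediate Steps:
J = 2006 (J = Mul(17, 118) = 2006)
Function('s')(l) = Add(11, l) (Function('s')(l) = Add(6, Add(l, Mul(-1, -5))) = Add(6, Add(l, 5)) = Add(6, Add(5, l)) = Add(11, l))
Function('h')(y, T) = Pow(Add(5, y), Rational(1, 2)) (Function('h')(y, T) = Pow(Add(y, Add(11, -6)), Rational(1, 2)) = Pow(Add(y, 5), Rational(1, 2)) = Pow(Add(5, y), Rational(1, 2)))
Mul(Function('h')(J, 271), Pow(-1189, -1)) = Mul(Pow(Add(5, 2006), Rational(1, 2)), Pow(-1189, -1)) = Mul(Pow(2011, Rational(1, 2)), Rational(-1, 1189)) = Mul(Rational(-1, 1189), Pow(2011, Rational(1, 2)))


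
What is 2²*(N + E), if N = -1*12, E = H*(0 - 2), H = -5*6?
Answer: 192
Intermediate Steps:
H = -30
E = 60 (E = -30*(0 - 2) = -30*(-2) = 60)
N = -12
2²*(N + E) = 2²*(-12 + 60) = 4*48 = 192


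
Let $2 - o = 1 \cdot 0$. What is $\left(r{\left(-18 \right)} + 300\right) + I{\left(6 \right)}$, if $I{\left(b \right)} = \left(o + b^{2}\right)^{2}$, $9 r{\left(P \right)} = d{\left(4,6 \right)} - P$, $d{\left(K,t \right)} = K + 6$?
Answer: $\frac{15724}{9} \approx 1747.1$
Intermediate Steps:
$o = 2$ ($o = 2 - 1 \cdot 0 = 2 - 0 = 2 + 0 = 2$)
$d{\left(K,t \right)} = 6 + K$
$r{\left(P \right)} = \frac{10}{9} - \frac{P}{9}$ ($r{\left(P \right)} = \frac{\left(6 + 4\right) - P}{9} = \frac{10 - P}{9} = \frac{10}{9} - \frac{P}{9}$)
$I{\left(b \right)} = \left(2 + b^{2}\right)^{2}$
$\left(r{\left(-18 \right)} + 300\right) + I{\left(6 \right)} = \left(\left(\frac{10}{9} - -2\right) + 300\right) + \left(2 + 6^{2}\right)^{2} = \left(\left(\frac{10}{9} + 2\right) + 300\right) + \left(2 + 36\right)^{2} = \left(\frac{28}{9} + 300\right) + 38^{2} = \frac{2728}{9} + 1444 = \frac{15724}{9}$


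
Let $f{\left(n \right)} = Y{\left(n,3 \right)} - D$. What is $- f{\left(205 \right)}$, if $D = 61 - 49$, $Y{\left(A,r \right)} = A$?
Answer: $-193$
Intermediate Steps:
$D = 12$
$f{\left(n \right)} = -12 + n$ ($f{\left(n \right)} = n - 12 = -12 + n$)
$- f{\left(205 \right)} = - (-12 + 205) = \left(-1\right) 193 = -193$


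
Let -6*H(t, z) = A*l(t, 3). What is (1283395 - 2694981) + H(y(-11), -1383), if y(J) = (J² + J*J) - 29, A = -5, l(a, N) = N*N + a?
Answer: -1411401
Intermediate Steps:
l(a, N) = a + N² (l(a, N) = N² + a = a + N²)
y(J) = -29 + 2*J² (y(J) = (J² + J²) - 29 = 2*J² - 29 = -29 + 2*J²)
H(t, z) = 15/2 + 5*t/6 (H(t, z) = -(-5)*(t + 3²)/6 = -(-5)*(t + 9)/6 = -(-5)*(9 + t)/6 = -(-45 - 5*t)/6 = 15/2 + 5*t/6)
(1283395 - 2694981) + H(y(-11), -1383) = (1283395 - 2694981) + (15/2 + 5*(-29 + 2*(-11)²)/6) = -1411586 + (15/2 + 5*(-29 + 2*121)/6) = -1411586 + (15/2 + 5*(-29 + 242)/6) = -1411586 + (15/2 + (⅚)*213) = -1411586 + (15/2 + 355/2) = -1411586 + 185 = -1411401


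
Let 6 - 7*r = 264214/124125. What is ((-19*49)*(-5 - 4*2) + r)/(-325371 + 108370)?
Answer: -1502353523/26935249125 ≈ -0.055776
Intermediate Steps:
r = 68648/124125 (r = 6/7 - 264214/(7*124125) = 6/7 - ⅐*264214/124125 = 6/7 - 264214/868875 = 68648/124125 ≈ 0.55306)
((-19*49)*(-5 - 4*2) + r)/(-325371 + 108370) = ((-19*49)*(-5 - 4*2) + 68648/124125)/(-325371 + 108370) = (-931*(-5 - 8) + 68648/124125)/(-217001) = (-931*(-13) + 68648/124125)*(-1/217001) = (12103 + 68648/124125)*(-1/217001) = (1502353523/124125)*(-1/217001) = -1502353523/26935249125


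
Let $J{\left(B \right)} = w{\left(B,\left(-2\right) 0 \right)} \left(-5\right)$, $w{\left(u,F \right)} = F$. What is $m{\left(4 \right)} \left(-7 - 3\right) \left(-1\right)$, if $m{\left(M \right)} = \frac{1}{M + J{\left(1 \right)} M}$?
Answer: $\frac{5}{2} \approx 2.5$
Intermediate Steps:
$J{\left(B \right)} = 0$ ($J{\left(B \right)} = \left(-2\right) 0 \left(-5\right) = 0 \left(-5\right) = 0$)
$m{\left(M \right)} = \frac{1}{M}$ ($m{\left(M \right)} = \frac{1}{M + 0 M} = \frac{1}{M + 0} = \frac{1}{M}$)
$m{\left(4 \right)} \left(-7 - 3\right) \left(-1\right) = \frac{-7 - 3}{4} \left(-1\right) = \frac{1}{4} \left(-10\right) \left(-1\right) = \left(- \frac{5}{2}\right) \left(-1\right) = \frac{5}{2}$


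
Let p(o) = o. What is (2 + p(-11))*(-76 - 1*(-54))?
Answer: 198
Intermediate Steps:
(2 + p(-11))*(-76 - 1*(-54)) = (2 - 11)*(-76 - 1*(-54)) = -9*(-76 + 54) = -9*(-22) = 198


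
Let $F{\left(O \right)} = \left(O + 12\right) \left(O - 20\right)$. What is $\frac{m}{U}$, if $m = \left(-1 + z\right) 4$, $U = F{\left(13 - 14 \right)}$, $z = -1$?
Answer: $\frac{8}{231} \approx 0.034632$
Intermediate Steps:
$F{\left(O \right)} = \left(-20 + O\right) \left(12 + O\right)$ ($F{\left(O \right)} = \left(12 + O\right) \left(-20 + O\right) = \left(-20 + O\right) \left(12 + O\right)$)
$U = -231$ ($U = -240 + \left(13 - 14\right)^{2} - 8 \left(13 - 14\right) = -240 + \left(-1\right)^{2} - -8 = -240 + 1 + 8 = -231$)
$m = -8$ ($m = \left(-1 - 1\right) 4 = \left(-2\right) 4 = -8$)
$\frac{m}{U} = - \frac{8}{-231} = \left(-8\right) \left(- \frac{1}{231}\right) = \frac{8}{231}$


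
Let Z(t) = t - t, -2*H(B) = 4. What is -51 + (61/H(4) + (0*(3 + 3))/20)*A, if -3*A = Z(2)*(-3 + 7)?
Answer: -51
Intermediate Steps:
H(B) = -2 (H(B) = -1/2*4 = -2)
Z(t) = 0
A = 0 (A = -0*(-3 + 7) = -0*4 = -1/3*0 = 0)
-51 + (61/H(4) + (0*(3 + 3))/20)*A = -51 + (61/(-2) + (0*(3 + 3))/20)*0 = -51 + (61*(-1/2) + (0*6)*(1/20))*0 = -51 + (-61/2 + 0*(1/20))*0 = -51 + (-61/2 + 0)*0 = -51 - 61/2*0 = -51 + 0 = -51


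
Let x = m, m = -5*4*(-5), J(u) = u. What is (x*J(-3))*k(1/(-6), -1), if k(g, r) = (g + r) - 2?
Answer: 950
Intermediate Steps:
k(g, r) = -2 + g + r
m = 100 (m = -20*(-5) = 100)
x = 100
(x*J(-3))*k(1/(-6), -1) = (100*(-3))*(-2 + 1/(-6) - 1) = -300*(-2 + 1*(-⅙) - 1) = -300*(-2 - ⅙ - 1) = -300*(-19/6) = 950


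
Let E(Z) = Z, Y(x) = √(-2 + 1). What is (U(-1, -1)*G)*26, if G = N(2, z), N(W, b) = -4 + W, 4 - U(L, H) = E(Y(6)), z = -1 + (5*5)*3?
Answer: -208 + 52*I ≈ -208.0 + 52.0*I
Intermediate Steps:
Y(x) = I (Y(x) = √(-1) = I)
z = 74 (z = -1 + 25*3 = -1 + 75 = 74)
U(L, H) = 4 - I
G = -2 (G = -4 + 2 = -2)
(U(-1, -1)*G)*26 = ((4 - I)*(-2))*26 = (-8 + 2*I)*26 = -208 + 52*I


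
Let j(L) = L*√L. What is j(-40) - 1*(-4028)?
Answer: 4028 - 80*I*√10 ≈ 4028.0 - 252.98*I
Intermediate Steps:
j(L) = L^(3/2)
j(-40) - 1*(-4028) = (-40)^(3/2) - 1*(-4028) = -80*I*√10 + 4028 = 4028 - 80*I*√10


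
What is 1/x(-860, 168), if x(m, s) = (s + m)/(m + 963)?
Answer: -103/692 ≈ -0.14884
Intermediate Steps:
x(m, s) = (m + s)/(963 + m)
1/x(-860, 168) = 1/((-860 + 168)/(963 - 860)) = 1/(-692/103) = -103/692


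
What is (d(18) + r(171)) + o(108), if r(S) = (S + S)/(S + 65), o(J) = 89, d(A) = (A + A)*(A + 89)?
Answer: 465209/118 ≈ 3942.4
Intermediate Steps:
d(A) = 2*A*(89 + A) (d(A) = (2*A)*(89 + A) = 2*A*(89 + A))
r(S) = 2*S/(65 + S) (r(S) = (2*S)/(65 + S) = 2*S/(65 + S))
(d(18) + r(171)) + o(108) = (2*18*(89 + 18) + 2*171/(65 + 171)) + 89 = (2*18*107 + 2*171/236) + 89 = (3852 + 2*171*(1/236)) + 89 = (3852 + 171/118) + 89 = 454707/118 + 89 = 465209/118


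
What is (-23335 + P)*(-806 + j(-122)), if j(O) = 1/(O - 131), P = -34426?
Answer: 1070778669/23 ≈ 4.6556e+7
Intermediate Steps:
j(O) = 1/(-131 + O)
(-23335 + P)*(-806 + j(-122)) = (-23335 - 34426)*(-806 + 1/(-131 - 122)) = -57761*(-806 + 1/(-253)) = -57761*(-806 - 1/253) = -57761*(-203919/253) = 1070778669/23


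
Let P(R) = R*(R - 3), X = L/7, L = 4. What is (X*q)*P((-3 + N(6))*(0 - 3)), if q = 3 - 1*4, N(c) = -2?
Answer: -720/7 ≈ -102.86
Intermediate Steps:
q = -1 (q = 3 - 4 = -1)
X = 4/7 ≈ 0.57143
P(R) = R*(-3 + R)
(X*q)*P((-3 + N(6))*(0 - 3)) = ((4/7)*(-1))*(((-3 - 2)*(0 - 3))*(-3 + (-3 - 2)*(0 - 3))) = -4*(-5*(-3))*(-3 - 5*(-3))/7 = -60*(-3 + 15)/7 = -60*12/7 = -4/7*180 = -720/7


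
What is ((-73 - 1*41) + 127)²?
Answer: 169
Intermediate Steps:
((-73 - 1*41) + 127)² = ((-73 - 41) + 127)² = (-114 + 127)² = 13² = 169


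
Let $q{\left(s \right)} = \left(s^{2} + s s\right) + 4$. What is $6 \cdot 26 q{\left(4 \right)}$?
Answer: $5616$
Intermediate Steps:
$q{\left(s \right)} = 4 + 2 s^{2}$ ($q{\left(s \right)} = \left(s^{2} + s^{2}\right) + 4 = 2 s^{2} + 4 = 4 + 2 s^{2}$)
$6 \cdot 26 q{\left(4 \right)} = 6 \cdot 26 \left(4 + 2 \cdot 4^{2}\right) = 156 \left(4 + 2 \cdot 16\right) = 156 \left(4 + 32\right) = 156 \cdot 36 = 5616$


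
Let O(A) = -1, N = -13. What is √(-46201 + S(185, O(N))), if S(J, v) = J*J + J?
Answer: I*√11791 ≈ 108.59*I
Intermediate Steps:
S(J, v) = J + J² (S(J, v) = J² + J = J + J²)
√(-46201 + S(185, O(N))) = √(-46201 + 185*(1 + 185)) = √(-46201 + 185*186) = √(-46201 + 34410) = √(-11791) = I*√11791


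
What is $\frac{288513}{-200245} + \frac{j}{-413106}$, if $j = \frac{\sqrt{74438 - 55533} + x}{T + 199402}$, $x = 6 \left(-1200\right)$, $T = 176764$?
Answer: $- \frac{3736157435607729}{2593113203745085} - \frac{\sqrt{18905}}{155396431596} \approx -1.4408$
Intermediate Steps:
$x = -7200$
$j = - \frac{3600}{188083} + \frac{\sqrt{18905}}{376166}$ ($j = \frac{\sqrt{74438 - 55533} - 7200}{176764 + 199402} = \frac{\sqrt{18905} - 7200}{376166} = \left(-7200 + \sqrt{18905}\right) \frac{1}{376166} = - \frac{3600}{188083} + \frac{\sqrt{18905}}{376166} \approx -0.018775$)
$\frac{288513}{-200245} + \frac{j}{-413106} = \frac{288513}{-200245} + \frac{- \frac{3600}{188083} + \frac{\sqrt{18905}}{376166}}{-413106} = 288513 \left(- \frac{1}{200245}\right) + \left(- \frac{3600}{188083} + \frac{\sqrt{18905}}{376166}\right) \left(- \frac{1}{413106}\right) = - \frac{288513}{200245} + \left(\frac{600}{12949702633} - \frac{\sqrt{18905}}{155396431596}\right) = - \frac{3736157435607729}{2593113203745085} - \frac{\sqrt{18905}}{155396431596}$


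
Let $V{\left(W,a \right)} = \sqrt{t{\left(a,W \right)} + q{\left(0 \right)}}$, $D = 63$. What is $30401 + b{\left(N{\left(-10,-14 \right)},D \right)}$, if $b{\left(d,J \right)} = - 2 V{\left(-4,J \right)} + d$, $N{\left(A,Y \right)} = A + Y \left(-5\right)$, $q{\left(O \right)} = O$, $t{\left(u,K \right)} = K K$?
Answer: $30453$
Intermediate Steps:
$t{\left(u,K \right)} = K^{2}$
$N{\left(A,Y \right)} = A - 5 Y$
$V{\left(W,a \right)} = \sqrt{W^{2}}$ ($V{\left(W,a \right)} = \sqrt{W^{2} + 0} = \sqrt{W^{2}}$)
$b{\left(d,J \right)} = -8 + d$ ($b{\left(d,J \right)} = - 2 \sqrt{\left(-4\right)^{2}} + d = - 2 \sqrt{16} + d = \left(-2\right) 4 + d = -8 + d$)
$30401 + b{\left(N{\left(-10,-14 \right)},D \right)} = 30401 - -52 = 30401 + \left(-8 + \left(-10 + 70\right)\right) = 30401 + \left(-8 + 60\right) = 30401 + 52 = 30453$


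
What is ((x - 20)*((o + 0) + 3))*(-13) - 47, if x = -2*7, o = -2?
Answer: 395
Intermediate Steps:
x = -14
((x - 20)*((o + 0) + 3))*(-13) - 47 = ((-14 - 20)*((-2 + 0) + 3))*(-13) - 47 = -34*(-2 + 3)*(-13) - 47 = -34*1*(-13) - 47 = -34*(-13) - 47 = 442 - 47 = 395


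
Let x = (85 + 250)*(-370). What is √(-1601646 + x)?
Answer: 2*I*√431399 ≈ 1313.6*I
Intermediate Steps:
x = -123950 (x = 335*(-370) = -123950)
√(-1601646 + x) = √(-1601646 - 123950) = √(-1725596) = 2*I*√431399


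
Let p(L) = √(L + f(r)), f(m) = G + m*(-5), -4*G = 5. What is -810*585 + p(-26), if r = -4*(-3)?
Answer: -473850 + I*√349/2 ≈ -4.7385e+5 + 9.3408*I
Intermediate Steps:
G = -5/4 (G = -¼*5 = -5/4 ≈ -1.2500)
r = 12
f(m) = -5/4 - 5*m (f(m) = -5/4 + m*(-5) = -5/4 - 5*m)
p(L) = √(-245/4 + L) (p(L) = √(L + (-5/4 - 5*12)) = √(L + (-5/4 - 60)) = √(L - 245/4) = √(-245/4 + L))
-810*585 + p(-26) = -810*585 + √(-245 + 4*(-26))/2 = -473850 + √(-245 - 104)/2 = -473850 + √(-349)/2 = -473850 + (I*√349)/2 = -473850 + I*√349/2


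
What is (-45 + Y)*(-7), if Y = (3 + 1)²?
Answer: 203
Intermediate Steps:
Y = 16 (Y = 4² = 16)
(-45 + Y)*(-7) = (-45 + 16)*(-7) = -29*(-7) = 203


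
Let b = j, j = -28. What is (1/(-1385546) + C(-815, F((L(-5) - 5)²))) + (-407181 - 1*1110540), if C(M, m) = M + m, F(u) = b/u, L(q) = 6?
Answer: -2104040275945/1385546 ≈ -1.5186e+6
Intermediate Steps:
b = -28
F(u) = -28/u
(1/(-1385546) + C(-815, F((L(-5) - 5)²))) + (-407181 - 1*1110540) = (1/(-1385546) + (-815 - 28/(6 - 5)²)) + (-407181 - 1*1110540) = (-1/1385546 + (-815 - 28/(1²))) + (-407181 - 1110540) = (-1/1385546 + (-815 - 28/1)) - 1517721 = (-1/1385546 + (-815 - 28*1)) - 1517721 = (-1/1385546 + (-815 - 28)) - 1517721 = (-1/1385546 - 843) - 1517721 = -1168015279/1385546 - 1517721 = -2104040275945/1385546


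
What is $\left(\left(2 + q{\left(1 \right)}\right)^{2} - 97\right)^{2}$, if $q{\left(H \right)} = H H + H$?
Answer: $6561$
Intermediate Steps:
$q{\left(H \right)} = H + H^{2}$ ($q{\left(H \right)} = H^{2} + H = H + H^{2}$)
$\left(\left(2 + q{\left(1 \right)}\right)^{2} - 97\right)^{2} = \left(\left(2 + 1 \left(1 + 1\right)\right)^{2} - 97\right)^{2} = \left(\left(2 + 1 \cdot 2\right)^{2} - 97\right)^{2} = \left(\left(2 + 2\right)^{2} - 97\right)^{2} = \left(4^{2} - 97\right)^{2} = \left(16 - 97\right)^{2} = \left(-81\right)^{2} = 6561$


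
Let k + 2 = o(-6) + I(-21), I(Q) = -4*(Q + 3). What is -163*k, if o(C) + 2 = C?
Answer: -10106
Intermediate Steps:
o(C) = -2 + C
I(Q) = -12 - 4*Q (I(Q) = -4*(3 + Q) = -12 - 4*Q)
k = 62 (k = -2 + ((-2 - 6) + (-12 - 4*(-21))) = -2 + (-8 + (-12 + 84)) = -2 + (-8 + 72) = -2 + 64 = 62)
-163*k = -163*62 = -10106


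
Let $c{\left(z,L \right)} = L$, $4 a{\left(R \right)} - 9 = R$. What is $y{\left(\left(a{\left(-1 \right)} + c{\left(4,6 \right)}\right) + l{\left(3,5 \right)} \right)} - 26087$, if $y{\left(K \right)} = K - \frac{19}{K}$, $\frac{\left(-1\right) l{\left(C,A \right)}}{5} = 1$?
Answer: $- \frac{78271}{3} \approx -26090.0$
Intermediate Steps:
$l{\left(C,A \right)} = -5$ ($l{\left(C,A \right)} = \left(-5\right) 1 = -5$)
$a{\left(R \right)} = \frac{9}{4} + \frac{R}{4}$
$y{\left(\left(a{\left(-1 \right)} + c{\left(4,6 \right)}\right) + l{\left(3,5 \right)} \right)} - 26087 = \left(\left(\left(\left(\frac{9}{4} + \frac{1}{4} \left(-1\right)\right) + 6\right) - 5\right) - \frac{19}{\left(\left(\frac{9}{4} + \frac{1}{4} \left(-1\right)\right) + 6\right) - 5}\right) - 26087 = \left(\left(\left(\left(\frac{9}{4} - \frac{1}{4}\right) + 6\right) - 5\right) - \frac{19}{\left(\left(\frac{9}{4} - \frac{1}{4}\right) + 6\right) - 5}\right) - 26087 = \left(\left(\left(2 + 6\right) - 5\right) - \frac{19}{\left(2 + 6\right) - 5}\right) - 26087 = \left(\left(8 - 5\right) - \frac{19}{8 - 5}\right) - 26087 = \left(3 - \frac{19}{3}\right) - 26087 = - \frac{10}{3} - 26087 = - \frac{78271}{3}$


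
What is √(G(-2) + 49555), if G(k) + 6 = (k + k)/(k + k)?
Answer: 5*√1982 ≈ 222.60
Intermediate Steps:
G(k) = -5 (G(k) = -6 + (k + k)/(k + k) = -6 + (2*k)/((2*k)) = -6 + (2*k)*(1/(2*k)) = -6 + 1 = -5)
√(G(-2) + 49555) = √(-5 + 49555) = √49550 = 5*√1982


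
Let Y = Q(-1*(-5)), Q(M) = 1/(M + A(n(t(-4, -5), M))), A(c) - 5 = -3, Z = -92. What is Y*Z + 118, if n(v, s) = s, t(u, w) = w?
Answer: 734/7 ≈ 104.86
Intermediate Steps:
A(c) = 2 (A(c) = 5 - 3 = 2)
Q(M) = 1/(2 + M) (Q(M) = 1/(M + 2) = 1/(2 + M))
Y = 1/7 (Y = 1/(2 - 1*(-5)) = 1/(2 + 5) = 1/7 ≈ 0.14286)
Y*Z + 118 = (1/7)*(-92) + 118 = -92/7 + 118 = 734/7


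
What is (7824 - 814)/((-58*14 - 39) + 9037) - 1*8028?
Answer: -32855099/4093 ≈ -8027.1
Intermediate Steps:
(7824 - 814)/((-58*14 - 39) + 9037) - 1*8028 = 7010/((-812 - 39) + 9037) - 8028 = 7010/(-851 + 9037) - 8028 = 7010/8186 - 8028 = 7010*(1/8186) - 8028 = 3505/4093 - 8028 = -32855099/4093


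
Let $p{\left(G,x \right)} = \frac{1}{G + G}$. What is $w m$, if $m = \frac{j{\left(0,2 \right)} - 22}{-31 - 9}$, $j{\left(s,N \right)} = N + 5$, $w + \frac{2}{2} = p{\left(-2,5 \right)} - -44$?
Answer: $\frac{513}{32} \approx 16.031$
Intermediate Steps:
$p{\left(G,x \right)} = \frac{1}{2 G}$
$w = \frac{171}{4}$ ($w = -1 + \left(\frac{1}{2 \left(-2\right)} - -44\right) = -1 + \left(\frac{1}{2} \left(- \frac{1}{2}\right) + 44\right) = -1 + \left(- \frac{1}{4} + 44\right) = -1 + \frac{175}{4} = \frac{171}{4} \approx 42.75$)
$j{\left(s,N \right)} = 5 + N$
$m = \frac{3}{8}$ ($m = \frac{\left(5 + 2\right) - 22}{-31 - 9} = \frac{7 - 22}{-40} = \left(-15\right) \left(- \frac{1}{40}\right) = \frac{3}{8} \approx 0.375$)
$w m = \frac{171}{4} \cdot \frac{3}{8} = \frac{513}{32}$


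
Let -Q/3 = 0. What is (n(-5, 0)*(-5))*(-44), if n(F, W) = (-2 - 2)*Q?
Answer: 0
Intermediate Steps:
Q = 0 (Q = -3*0 = 0)
n(F, W) = 0 (n(F, W) = (-2 - 2)*0 = -4*0 = 0)
(n(-5, 0)*(-5))*(-44) = (0*(-5))*(-44) = 0*(-44) = 0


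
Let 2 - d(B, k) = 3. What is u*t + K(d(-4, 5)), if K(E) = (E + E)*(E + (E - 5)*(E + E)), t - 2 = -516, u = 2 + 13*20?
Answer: -134690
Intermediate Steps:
d(B, k) = -1 (d(B, k) = 2 - 1*3 = 2 - 3 = -1)
u = 262 (u = 2 + 260 = 262)
t = -514 (t = 2 - 516 = -514)
K(E) = 2*E*(E + 2*E*(-5 + E)) (K(E) = (2*E)*(E + (-5 + E)*(2*E)) = (2*E)*(E + 2*E*(-5 + E)) = 2*E*(E + 2*E*(-5 + E)))
u*t + K(d(-4, 5)) = 262*(-514) + (-1)**2*(-18 + 4*(-1)) = -134668 + 1*(-18 - 4) = -134668 + 1*(-22) = -134668 - 22 = -134690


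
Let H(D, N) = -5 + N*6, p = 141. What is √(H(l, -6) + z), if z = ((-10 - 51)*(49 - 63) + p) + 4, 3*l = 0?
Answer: √958 ≈ 30.952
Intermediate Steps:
l = 0 (l = (⅓)*0 = 0)
H(D, N) = -5 + 6*N
z = 999 (z = ((-10 - 51)*(49 - 63) + 141) + 4 = (-61*(-14) + 141) + 4 = (854 + 141) + 4 = 995 + 4 = 999)
√(H(l, -6) + z) = √((-5 + 6*(-6)) + 999) = √((-5 - 36) + 999) = √(-41 + 999) = √958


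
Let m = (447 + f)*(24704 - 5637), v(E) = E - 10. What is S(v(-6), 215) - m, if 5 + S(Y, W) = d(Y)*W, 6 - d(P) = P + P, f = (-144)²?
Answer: -403888096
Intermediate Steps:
f = 20736
d(P) = 6 - 2*P (d(P) = 6 - (P + P) = 6 - 2*P)
v(E) = -10 + E
S(Y, W) = -5 + W*(6 - 2*Y) (S(Y, W) = -5 + (6 - 2*Y)*W = -5 + W*(6 - 2*Y))
m = 403896261 (m = (447 + 20736)*(24704 - 5637) = 21183*19067 = 403896261)
S(v(-6), 215) - m = (-5 - 2*215*(-3 + (-10 - 6))) - 1*403896261 = (-5 - 2*215*(-3 - 16)) - 403896261 = (-5 - 2*215*(-19)) - 403896261 = (-5 + 8170) - 403896261 = 8165 - 403896261 = -403888096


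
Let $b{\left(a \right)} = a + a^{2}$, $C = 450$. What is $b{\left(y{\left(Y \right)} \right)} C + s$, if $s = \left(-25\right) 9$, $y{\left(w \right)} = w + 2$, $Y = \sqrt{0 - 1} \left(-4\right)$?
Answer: $-4725 - 9000 i \approx -4725.0 - 9000.0 i$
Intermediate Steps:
$Y = - 4 i$ ($Y = \sqrt{-1} \left(-4\right) = i \left(-4\right) = - 4 i \approx - 4.0 i$)
$y{\left(w \right)} = 2 + w$
$s = -225$
$b{\left(y{\left(Y \right)} \right)} C + s = \left(2 - 4 i\right) \left(1 + \left(2 - 4 i\right)\right) 450 - 225 = \left(2 - 4 i\right) \left(3 - 4 i\right) 450 - 225 = 450 \left(2 - 4 i\right) \left(3 - 4 i\right) - 225 = -225 + 450 \left(2 - 4 i\right) \left(3 - 4 i\right)$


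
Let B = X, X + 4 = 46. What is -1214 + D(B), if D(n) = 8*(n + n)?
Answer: -542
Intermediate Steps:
X = 42 (X = -4 + 46 = 42)
B = 42
D(n) = 16*n (D(n) = 8*(2*n) = 16*n)
-1214 + D(B) = -1214 + 16*42 = -1214 + 672 = -542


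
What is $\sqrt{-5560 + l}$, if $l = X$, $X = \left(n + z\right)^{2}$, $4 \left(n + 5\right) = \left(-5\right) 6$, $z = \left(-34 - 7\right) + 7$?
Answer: $\frac{i \sqrt{13591}}{2} \approx 58.29 i$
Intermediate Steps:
$z = -34$ ($z = -41 + 7 = -34$)
$n = - \frac{25}{2}$ ($n = -5 + \frac{\left(-5\right) 6}{4} = -5 + \frac{1}{4} \left(-30\right) = -5 - \frac{15}{2} = - \frac{25}{2} \approx -12.5$)
$X = \frac{8649}{4}$ ($X = \left(- \frac{25}{2} - 34\right)^{2} = \left(- \frac{93}{2}\right)^{2} = \frac{8649}{4} \approx 2162.3$)
$l = \frac{8649}{4} \approx 2162.3$
$\sqrt{-5560 + l} = \sqrt{-5560 + \frac{8649}{4}} = \sqrt{- \frac{13591}{4}} = \frac{i \sqrt{13591}}{2}$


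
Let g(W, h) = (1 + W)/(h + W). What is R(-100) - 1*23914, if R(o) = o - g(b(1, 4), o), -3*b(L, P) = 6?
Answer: -2449429/102 ≈ -24014.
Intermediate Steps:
b(L, P) = -2 (b(L, P) = -⅓*6 = -2)
g(W, h) = (1 + W)/(W + h)
R(o) = o + 1/(-2 + o) (R(o) = o - (1 - 2)/(-2 + o) = o - (-1)/(-2 + o) = o + 1/(-2 + o))
R(-100) - 1*23914 = (1 - 100*(-2 - 100))/(-2 - 100) - 1*23914 = (1 - 100*(-102))/(-102) - 23914 = -(1 + 10200)/102 - 23914 = -1/102*10201 - 23914 = -10201/102 - 23914 = -2449429/102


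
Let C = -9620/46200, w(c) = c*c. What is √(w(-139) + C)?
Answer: 29*√122589390/2310 ≈ 139.00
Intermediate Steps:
w(c) = c²
C = -481/2310 (C = -9620*1/46200 = -481/2310 ≈ -0.20823)
√(w(-139) + C) = √((-139)² - 481/2310) = √(19321 - 481/2310) = √(44631029/2310) = 29*√122589390/2310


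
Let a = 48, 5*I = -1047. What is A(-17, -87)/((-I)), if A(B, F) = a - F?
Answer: 225/349 ≈ 0.64470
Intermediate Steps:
I = -1047/5 (I = (⅕)*(-1047) = -1047/5 ≈ -209.40)
A(B, F) = 48 - F
A(-17, -87)/((-I)) = (48 - 1*(-87))/((-1*(-1047/5))) = (48 + 87)/(1047/5) = 135*(5/1047) = 225/349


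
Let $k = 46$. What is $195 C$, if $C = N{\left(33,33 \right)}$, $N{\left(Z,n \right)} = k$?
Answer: $8970$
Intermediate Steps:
$N{\left(Z,n \right)} = 46$
$C = 46$
$195 C = 195 \cdot 46 = 8970$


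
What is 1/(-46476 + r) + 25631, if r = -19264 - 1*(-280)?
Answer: 1677805259/65460 ≈ 25631.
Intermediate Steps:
r = -18984 (r = -19264 + 280 = -18984)
1/(-46476 + r) + 25631 = 1/(-46476 - 18984) + 25631 = 1/(-65460) + 25631 = -1/65460 + 25631 = 1677805259/65460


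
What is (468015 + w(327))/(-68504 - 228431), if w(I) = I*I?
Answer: -574944/296935 ≈ -1.9363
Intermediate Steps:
w(I) = I²
(468015 + w(327))/(-68504 - 228431) = (468015 + 327²)/(-68504 - 228431) = (468015 + 106929)/(-296935) = 574944*(-1/296935) = -574944/296935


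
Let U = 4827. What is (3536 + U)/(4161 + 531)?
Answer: 8363/4692 ≈ 1.7824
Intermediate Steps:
(3536 + U)/(4161 + 531) = (3536 + 4827)/(4161 + 531) = 8363/4692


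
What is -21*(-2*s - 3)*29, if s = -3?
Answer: -1827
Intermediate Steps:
-21*(-2*s - 3)*29 = -21*(-2*(-3) - 3)*29 = -21*(6 - 3)*29 = -21*3*29 = -63*29 = -1827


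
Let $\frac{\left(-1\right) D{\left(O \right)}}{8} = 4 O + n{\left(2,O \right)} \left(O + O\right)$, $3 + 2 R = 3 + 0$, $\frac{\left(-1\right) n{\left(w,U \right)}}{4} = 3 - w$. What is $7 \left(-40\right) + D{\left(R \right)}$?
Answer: $-280$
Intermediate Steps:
$n{\left(w,U \right)} = -12 + 4 w$ ($n{\left(w,U \right)} = - 4 \left(3 - w\right) = -12 + 4 w$)
$R = 0$ ($R = - \frac{3}{2} + \frac{3 + 0}{2} = - \frac{3}{2} + \frac{1}{2} \cdot 3 = - \frac{3}{2} + \frac{3}{2} = 0$)
$D{\left(O \right)} = 32 O$ ($D{\left(O \right)} = - 8 \left(4 O + \left(-12 + 4 \cdot 2\right) \left(O + O\right)\right) = - 8 \left(4 O + \left(-12 + 8\right) 2 O\right) = - 8 \left(4 O - 4 \cdot 2 O\right) = - 8 \left(4 O - 8 O\right) = - 8 \left(- 4 O\right) = 32 O$)
$7 \left(-40\right) + D{\left(R \right)} = 7 \left(-40\right) + 32 \cdot 0 = -280 + 0 = -280$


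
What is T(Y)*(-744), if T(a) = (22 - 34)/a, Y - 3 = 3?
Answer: 1488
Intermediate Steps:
Y = 6 (Y = 3 + 3 = 6)
T(a) = -12/a
T(Y)*(-744) = -12/6*(-744) = -12*1/6*(-744) = -2*(-744) = 1488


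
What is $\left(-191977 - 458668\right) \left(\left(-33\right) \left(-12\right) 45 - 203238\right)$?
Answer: $120641294610$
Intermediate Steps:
$\left(-191977 - 458668\right) \left(\left(-33\right) \left(-12\right) 45 - 203238\right) = - 650645 \left(396 \cdot 45 - 203238\right) = - 650645 \left(17820 - 203238\right) = \left(-650645\right) \left(-185418\right) = 120641294610$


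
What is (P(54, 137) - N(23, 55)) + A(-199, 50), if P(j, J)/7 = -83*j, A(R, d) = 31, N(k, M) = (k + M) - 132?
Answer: -31289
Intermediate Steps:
N(k, M) = -132 + M + k (N(k, M) = (M + k) - 132 = -132 + M + k)
P(j, J) = -581*j (P(j, J) = 7*(-83*j) = -581*j)
(P(54, 137) - N(23, 55)) + A(-199, 50) = (-581*54 - (-132 + 55 + 23)) + 31 = (-31374 - 1*(-54)) + 31 = (-31374 + 54) + 31 = -31320 + 31 = -31289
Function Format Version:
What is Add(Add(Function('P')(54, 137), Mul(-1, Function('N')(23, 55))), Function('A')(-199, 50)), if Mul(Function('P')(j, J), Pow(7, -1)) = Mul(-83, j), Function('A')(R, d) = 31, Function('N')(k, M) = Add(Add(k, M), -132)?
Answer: -31289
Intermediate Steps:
Function('N')(k, M) = Add(-132, M, k) (Function('N')(k, M) = Add(Add(M, k), -132) = Add(-132, M, k))
Function('P')(j, J) = Mul(-581, j) (Function('P')(j, J) = Mul(7, Mul(-83, j)) = Mul(-581, j))
Add(Add(Function('P')(54, 137), Mul(-1, Function('N')(23, 55))), Function('A')(-199, 50)) = Add(Add(Mul(-581, 54), Mul(-1, Add(-132, 55, 23))), 31) = Add(Add(-31374, Mul(-1, -54)), 31) = Add(Add(-31374, 54), 31) = Add(-31320, 31) = -31289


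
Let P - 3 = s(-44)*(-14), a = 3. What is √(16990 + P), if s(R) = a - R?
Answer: 33*√15 ≈ 127.81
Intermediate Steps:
s(R) = 3 - R
P = -655 (P = 3 + (3 - 1*(-44))*(-14) = 3 + (3 + 44)*(-14) = 3 + 47*(-14) = 3 - 658 = -655)
√(16990 + P) = √(16990 - 655) = √16335 = 33*√15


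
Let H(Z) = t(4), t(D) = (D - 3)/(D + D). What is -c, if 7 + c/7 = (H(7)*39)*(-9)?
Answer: 2849/8 ≈ 356.13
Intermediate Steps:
t(D) = (-3 + D)/(2*D) (t(D) = (-3 + D)/((2*D)) = (-3 + D)*(1/(2*D)) = (-3 + D)/(2*D))
H(Z) = ⅛ (H(Z) = (½)*(-3 + 4)/4 = (½)*(¼)*1 = ⅛)
c = -2849/8 (c = -49 + 7*(((⅛)*39)*(-9)) = -49 + 7*((39/8)*(-9)) = -49 + 7*(-351/8) = -49 - 2457/8 = -2849/8 ≈ -356.13)
-c = -1*(-2849/8) = 2849/8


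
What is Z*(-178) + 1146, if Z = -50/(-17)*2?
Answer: 1682/17 ≈ 98.941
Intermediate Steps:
Z = 100/17 (Z = -50*(-1/17)*2 = (50/17)*2 = 100/17 ≈ 5.8824)
Z*(-178) + 1146 = (100/17)*(-178) + 1146 = -17800/17 + 1146 = 1682/17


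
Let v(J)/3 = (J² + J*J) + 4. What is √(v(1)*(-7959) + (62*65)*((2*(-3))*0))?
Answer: 3*I*√15918 ≈ 378.5*I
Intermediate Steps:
v(J) = 12 + 6*J² (v(J) = 3*((J² + J*J) + 4) = 3*((J² + J²) + 4) = 3*(2*J² + 4) = 3*(4 + 2*J²) = 12 + 6*J²)
√(v(1)*(-7959) + (62*65)*((2*(-3))*0)) = √((12 + 6*1²)*(-7959) + (62*65)*((2*(-3))*0)) = √((12 + 6*1)*(-7959) + 4030*(-6*0)) = √((12 + 6)*(-7959) + 4030*0) = √(18*(-7959) + 0) = √(-143262 + 0) = √(-143262) = 3*I*√15918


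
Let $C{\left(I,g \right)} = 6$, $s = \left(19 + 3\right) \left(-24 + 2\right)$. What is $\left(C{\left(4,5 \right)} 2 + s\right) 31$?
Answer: $-14632$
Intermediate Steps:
$s = -484$ ($s = 22 \left(-22\right) = -484$)
$\left(C{\left(4,5 \right)} 2 + s\right) 31 = \left(6 \cdot 2 - 484\right) 31 = \left(12 - 484\right) 31 = \left(-472\right) 31 = -14632$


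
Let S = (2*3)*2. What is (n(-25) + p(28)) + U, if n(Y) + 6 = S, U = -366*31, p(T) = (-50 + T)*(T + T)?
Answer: -12572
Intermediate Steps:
p(T) = 2*T*(-50 + T) (p(T) = (-50 + T)*(2*T) = 2*T*(-50 + T))
U = -11346
S = 12 (S = 6*2 = 12)
n(Y) = 6 (n(Y) = -6 + 12 = 6)
(n(-25) + p(28)) + U = (6 + 2*28*(-50 + 28)) - 11346 = (6 + 2*28*(-22)) - 11346 = (6 - 1232) - 11346 = -1226 - 11346 = -12572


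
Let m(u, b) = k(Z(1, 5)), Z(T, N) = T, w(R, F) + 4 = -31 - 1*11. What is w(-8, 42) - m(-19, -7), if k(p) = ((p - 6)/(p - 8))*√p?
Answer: -327/7 ≈ -46.714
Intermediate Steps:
w(R, F) = -46 (w(R, F) = -4 + (-31 - 1*11) = -4 + (-31 - 11) = -4 - 42 = -46)
k(p) = √p*(-6 + p)/(-8 + p) (k(p) = ((-6 + p)/(-8 + p))*√p = √p*(-6 + p)/(-8 + p))
m(u, b) = 5/7 (m(u, b) = √1*(-6 + 1)/(-8 + 1) = 1*(-5)/(-7) = 1*(-⅐)*(-5) = 5/7)
w(-8, 42) - m(-19, -7) = -46 - 1*5/7 = -46 - 5/7 = -327/7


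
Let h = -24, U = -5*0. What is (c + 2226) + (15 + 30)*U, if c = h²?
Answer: 2802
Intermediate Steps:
U = 0
c = 576 (c = (-24)² = 576)
(c + 2226) + (15 + 30)*U = (576 + 2226) + (15 + 30)*0 = 2802 + 45*0 = 2802 + 0 = 2802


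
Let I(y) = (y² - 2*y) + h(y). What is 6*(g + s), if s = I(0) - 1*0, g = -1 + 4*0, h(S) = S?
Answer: -6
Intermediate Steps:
g = -1 (g = -1 + 0 = -1)
I(y) = y² - y (I(y) = (y² - 2*y) + y = y² - y)
s = 0 (s = 0*(-1 + 0) - 1*0 = 0*(-1) + 0 = 0 + 0 = 0)
6*(g + s) = 6*(-1 + 0) = 6*(-1) = -6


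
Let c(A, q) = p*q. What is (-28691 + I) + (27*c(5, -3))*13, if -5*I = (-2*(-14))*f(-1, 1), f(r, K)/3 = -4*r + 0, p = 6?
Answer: -175381/5 ≈ -35076.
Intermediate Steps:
f(r, K) = -12*r (f(r, K) = 3*(-4*r + 0) = 3*(-4*r) = -12*r)
I = -336/5 (I = -(-2*(-14))*(-12*(-1))/5 = -28*12/5 = -1/5*336 = -336/5 ≈ -67.200)
c(A, q) = 6*q
(-28691 + I) + (27*c(5, -3))*13 = (-28691 - 336/5) + (27*(6*(-3)))*13 = -143791/5 + (27*(-18))*13 = -143791/5 - 486*13 = -143791/5 - 6318 = -175381/5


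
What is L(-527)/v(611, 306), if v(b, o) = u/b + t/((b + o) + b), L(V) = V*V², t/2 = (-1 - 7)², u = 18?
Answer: -17080729819283/13214 ≈ -1.2926e+9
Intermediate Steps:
t = 128 (t = 2*(-1 - 7)² = 2*(-8)² = 2*64 = 128)
L(V) = V³
v(b, o) = 18/b + 128/(o + 2*b) (v(b, o) = 18/b + 128/((b + o) + b) = 18/b + 128/(o + 2*b))
L(-527)/v(611, 306) = (-527)³/((2*(9*306 + 82*611)/(611*(306 + 2*611)))) = -146363183*611*(306 + 1222)/(2*(2754 + 50102)) = -146363183/(2*(1/611)*52856/1528) = -146363183/(2*(1/611)*(1/1528)*52856) = -146363183/13214/116701 = -146363183*116701/13214 = -17080729819283/13214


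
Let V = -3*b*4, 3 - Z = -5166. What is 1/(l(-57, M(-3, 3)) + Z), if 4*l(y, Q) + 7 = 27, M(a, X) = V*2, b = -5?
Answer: 1/5174 ≈ 0.00019327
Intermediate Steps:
Z = 5169 (Z = 3 - 1*(-5166) = 3 + 5166 = 5169)
V = 60 (V = -3*(-5)*4 = 15*4 = 60)
M(a, X) = 120 (M(a, X) = 60*2 = 120)
l(y, Q) = 5 (l(y, Q) = -7/4 + (1/4)*27 = -7/4 + 27/4 = 5)
1/(l(-57, M(-3, 3)) + Z) = 1/(5 + 5169) = 1/5174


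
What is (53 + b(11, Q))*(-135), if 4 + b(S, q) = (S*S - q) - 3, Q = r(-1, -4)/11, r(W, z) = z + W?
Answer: -248670/11 ≈ -22606.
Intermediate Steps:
r(W, z) = W + z
Q = -5/11 (Q = (-1 - 4)/11 = -5*1/11 = -5/11 ≈ -0.45455)
b(S, q) = -7 + S² - q (b(S, q) = -4 + ((S*S - q) - 3) = -4 + ((S² - q) - 3) = -4 + (-3 + S² - q) = -7 + S² - q)
(53 + b(11, Q))*(-135) = (53 + (-7 + 11² - 1*(-5/11)))*(-135) = (53 + (-7 + 121 + 5/11))*(-135) = (53 + 1259/11)*(-135) = (1842/11)*(-135) = -248670/11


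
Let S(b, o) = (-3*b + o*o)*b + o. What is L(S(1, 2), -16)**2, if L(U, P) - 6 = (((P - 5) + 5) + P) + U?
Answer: 529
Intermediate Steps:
S(b, o) = o + b*(o**2 - 3*b) (S(b, o) = (-3*b + o**2)*b + o = (o**2 - 3*b)*b + o = b*(o**2 - 3*b) + o = o + b*(o**2 - 3*b))
L(U, P) = 6 + U + 2*P (L(U, P) = 6 + ((((P - 5) + 5) + P) + U) = 6 + ((((-5 + P) + 5) + P) + U) = 6 + ((P + P) + U) = 6 + (2*P + U) = 6 + (U + 2*P) = 6 + U + 2*P)
L(S(1, 2), -16)**2 = (6 + (2 - 3*1**2 + 1*2**2) + 2*(-16))**2 = (6 + (2 - 3*1 + 1*4) - 32)**2 = (6 + (2 - 3 + 4) - 32)**2 = (6 + 3 - 32)**2 = (-23)**2 = 529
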